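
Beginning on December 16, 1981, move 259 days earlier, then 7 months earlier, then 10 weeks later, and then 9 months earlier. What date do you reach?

Going back 259 days from December 16, 1981:
Going back 16 days from December 16, 1981 reaches the end of the previous month; 259 − 16 = 243 left.
November 1981 has 30 days: 243 − 30 = 213 left.
October 1981 has 31 days: 213 − 31 = 182 left.
September 1981 has 30 days: 182 − 30 = 152 left.
August 1981 has 31 days: 152 − 31 = 121 left.
July 1981 has 31 days: 121 − 31 = 90 left.
June 1981 has 30 days: 90 − 30 = 60 left.
May 1981 has 31 days: 60 − 31 = 29 left.
April 1981 has 30 days; 30 − 29 = 1 → April 1, 1981.
Counting back 7 months from April 1, 1981:
month 4 − 7 = -3, which is month 9 of year 1980 → September 1980.
Day 1 is valid in September, giving September 1, 1980.
Counting forward 10 weeks (= 70 days) from September 1, 1980:
September has 30 days, so 30 − 1 = 29 days remain after September 1, 1980; 70 − 29 = 41 left.
October 1980 has 31 days: 41 − 31 = 10 left.
10 days into November 1980 → November 10, 1980.
Counting back 9 months from November 10, 1980:
month 11 − 9 = 2 → February 1980.
Day 10 is valid in February, giving February 10, 1980.

February 10, 1980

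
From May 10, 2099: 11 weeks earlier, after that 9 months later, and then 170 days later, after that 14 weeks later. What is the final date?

Going back 11 weeks (= 77 days) from May 10, 2099:
Going back 10 days from May 10, 2099 reaches the end of the previous month; 77 − 10 = 67 left.
April 2099 has 30 days: 67 − 30 = 37 left.
March 2099 has 31 days: 37 − 31 = 6 left.
February 2099 has 28 days; 28 − 6 = 22 → February 22, 2099.
Advancing 9 months from February 22, 2099:
month 2 + 9 = 11 → November 2099.
Day 22 is valid in November, giving November 22, 2099.
Counting forward 170 days from November 22, 2099:
November has 30 days, so 30 − 22 = 8 days remain after November 22, 2099; 170 − 8 = 162 left.
December 2099 has 31 days: 162 − 31 = 131 left.
January 2100 has 31 days: 131 − 31 = 100 left.
February 2100 has 28 days (2100 is not a leap year (divisible by 100 but not 400)): 100 − 28 = 72 left.
March 2100 has 31 days: 72 − 31 = 41 left.
April 2100 has 30 days: 41 − 30 = 11 left.
11 days into May 2100 → May 11, 2100.
Adding 14 weeks (= 98 days) from May 11, 2100:
May has 31 days, so 31 − 11 = 20 days remain after May 11, 2100; 98 − 20 = 78 left.
June 2100 has 30 days: 78 − 30 = 48 left.
July 2100 has 31 days: 48 − 31 = 17 left.
17 days into August 2100 → August 17, 2100.

August 17, 2100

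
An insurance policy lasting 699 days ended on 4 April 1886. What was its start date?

Counting back 699 days from April 4, 1886.
Going back 4 days from April 4, 1886 reaches the end of the previous month; 699 − 4 = 695 left.
March 1886 has 31 days: 695 − 31 = 664 left.
February 1886 has 28 days (1886 is not a leap year): 664 − 28 = 636 left.
January 1886 has 31 days: 636 − 31 = 605 left.
December 1885 has 31 days: 605 − 31 = 574 left.
November 1885 has 30 days: 574 − 30 = 544 left.
October 1885 has 31 days: 544 − 31 = 513 left.
September 1885 has 30 days: 513 − 30 = 483 left.
August 1885 has 31 days: 483 − 31 = 452 left.
July 1885 has 31 days: 452 − 31 = 421 left.
June 1885 has 30 days: 421 − 30 = 391 left.
May 1885 has 31 days: 391 − 31 = 360 left.
April 1885 has 30 days: 360 − 30 = 330 left.
March 1885 has 31 days: 330 − 31 = 299 left.
February 1885 has 28 days (1885 is not a leap year): 299 − 28 = 271 left.
January 1885 has 31 days: 271 − 31 = 240 left.
December 1884 has 31 days: 240 − 31 = 209 left.
November 1884 has 30 days: 209 − 30 = 179 left.
October 1884 has 31 days: 179 − 31 = 148 left.
September 1884 has 30 days: 148 − 30 = 118 left.
August 1884 has 31 days: 118 − 31 = 87 left.
July 1884 has 31 days: 87 − 31 = 56 left.
June 1884 has 30 days: 56 − 30 = 26 left.
May 1884 has 31 days; 31 − 26 = 5 → May 5, 1884.

May 5, 1884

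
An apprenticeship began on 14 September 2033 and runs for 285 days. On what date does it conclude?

June 26, 2034

Advancing 285 days from September 14, 2033.
September has 30 days, so 30 − 14 = 16 days remain after September 14, 2033; 285 − 16 = 269 left.
October 2033 has 31 days: 269 − 31 = 238 left.
November 2033 has 30 days: 238 − 30 = 208 left.
December 2033 has 31 days: 208 − 31 = 177 left.
January 2034 has 31 days: 177 − 31 = 146 left.
February 2034 has 28 days (2034 is not a leap year): 146 − 28 = 118 left.
March 2034 has 31 days: 118 − 31 = 87 left.
April 2034 has 30 days: 87 − 30 = 57 left.
May 2034 has 31 days: 57 − 31 = 26 left.
26 days into June 2034 → June 26, 2034.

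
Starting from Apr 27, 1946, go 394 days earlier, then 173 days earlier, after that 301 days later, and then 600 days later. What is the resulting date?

Subtracting 394 days from April 27, 1946:
Going back 27 days from April 27, 1946 reaches the end of the previous month; 394 − 27 = 367 left.
March 1946 has 31 days: 367 − 31 = 336 left.
February 1946 has 28 days (1946 is not a leap year): 336 − 28 = 308 left.
January 1946 has 31 days: 308 − 31 = 277 left.
December 1945 has 31 days: 277 − 31 = 246 left.
November 1945 has 30 days: 246 − 30 = 216 left.
October 1945 has 31 days: 216 − 31 = 185 left.
September 1945 has 30 days: 185 − 30 = 155 left.
August 1945 has 31 days: 155 − 31 = 124 left.
July 1945 has 31 days: 124 − 31 = 93 left.
June 1945 has 30 days: 93 − 30 = 63 left.
May 1945 has 31 days: 63 − 31 = 32 left.
April 1945 has 30 days: 32 − 30 = 2 left.
March 1945 has 31 days; 31 − 2 = 29 → March 29, 1945.
Subtracting 173 days from March 29, 1945:
Going back 29 days from March 29, 1945 reaches the end of the previous month; 173 − 29 = 144 left.
February 1945 has 28 days (1945 is not a leap year): 144 − 28 = 116 left.
January 1945 has 31 days: 116 − 31 = 85 left.
December 1944 has 31 days: 85 − 31 = 54 left.
November 1944 has 30 days: 54 − 30 = 24 left.
October 1944 has 31 days; 31 − 24 = 7 → October 7, 1944.
Advancing 301 days from October 7, 1944:
October has 31 days, so 31 − 7 = 24 days remain after October 7, 1944; 301 − 24 = 277 left.
November 1944 has 30 days: 277 − 30 = 247 left.
December 1944 has 31 days: 247 − 31 = 216 left.
January 1945 has 31 days: 216 − 31 = 185 left.
February 1945 has 28 days (1945 is not a leap year): 185 − 28 = 157 left.
March 1945 has 31 days: 157 − 31 = 126 left.
April 1945 has 30 days: 126 − 30 = 96 left.
May 1945 has 31 days: 96 − 31 = 65 left.
June 1945 has 30 days: 65 − 30 = 35 left.
July 1945 has 31 days: 35 − 31 = 4 left.
4 days into August 1945 → August 4, 1945.
Adding 600 days from August 4, 1945:
August has 31 days, so 31 − 4 = 27 days remain after August 4, 1945; 600 − 27 = 573 left.
September 1945 has 30 days: 573 − 30 = 543 left.
October 1945 has 31 days: 543 − 31 = 512 left.
November 1945 has 30 days: 512 − 30 = 482 left.
December 1945 has 31 days: 482 − 31 = 451 left.
January 1946 has 31 days: 451 − 31 = 420 left.
February 1946 has 28 days (1946 is not a leap year): 420 − 28 = 392 left.
March 1946 has 31 days: 392 − 31 = 361 left.
April 1946 has 30 days: 361 − 30 = 331 left.
May 1946 has 31 days: 331 − 31 = 300 left.
June 1946 has 30 days: 300 − 30 = 270 left.
July 1946 has 31 days: 270 − 31 = 239 left.
August 1946 has 31 days: 239 − 31 = 208 left.
September 1946 has 30 days: 208 − 30 = 178 left.
October 1946 has 31 days: 178 − 31 = 147 left.
November 1946 has 30 days: 147 − 30 = 117 left.
December 1946 has 31 days: 117 − 31 = 86 left.
January 1947 has 31 days: 86 − 31 = 55 left.
February 1947 has 28 days (1947 is not a leap year): 55 − 28 = 27 left.
27 days into March 1947 → March 27, 1947.

March 27, 1947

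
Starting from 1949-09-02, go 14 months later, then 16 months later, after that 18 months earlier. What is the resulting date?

Counting forward 14 months from September 2, 1949:
month 9 + 14 = 23, which is month 11 of year 1950 → November 1950.
Day 2 is valid in November, giving November 2, 1950.
Adding 16 months from November 2, 1950:
month 11 + 16 = 27, which is month 3 of year 1952 → March 1952.
Day 2 is valid in March, giving March 2, 1952.
Counting back 18 months from March 2, 1952:
month 3 − 18 = -15, which is month 9 of year 1950 → September 1950.
Day 2 is valid in September, giving September 2, 1950.

September 2, 1950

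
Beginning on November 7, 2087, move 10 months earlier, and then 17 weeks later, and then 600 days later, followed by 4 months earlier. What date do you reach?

Counting back 10 months from November 7, 2087:
month 11 − 10 = 1 → January 2087.
Day 7 is valid in January, giving January 7, 2087.
Adding 17 weeks (= 119 days) from January 7, 2087:
January has 31 days, so 31 − 7 = 24 days remain after January 7, 2087; 119 − 24 = 95 left.
February 2087 has 28 days (2087 is not a leap year): 95 − 28 = 67 left.
March 2087 has 31 days: 67 − 31 = 36 left.
April 2087 has 30 days: 36 − 30 = 6 left.
6 days into May 2087 → May 6, 2087.
Advancing 600 days from May 6, 2087:
May has 31 days, so 31 − 6 = 25 days remain after May 6, 2087; 600 − 25 = 575 left.
June 2087 has 30 days: 575 − 30 = 545 left.
July 2087 has 31 days: 545 − 31 = 514 left.
August 2087 has 31 days: 514 − 31 = 483 left.
September 2087 has 30 days: 483 − 30 = 453 left.
October 2087 has 31 days: 453 − 31 = 422 left.
November 2087 has 30 days: 422 − 30 = 392 left.
December 2087 has 31 days: 392 − 31 = 361 left.
January 2088 has 31 days: 361 − 31 = 330 left.
February 2088 has 29 days (2088 is a leap year): 330 − 29 = 301 left.
March 2088 has 31 days: 301 − 31 = 270 left.
April 2088 has 30 days: 270 − 30 = 240 left.
May 2088 has 31 days: 240 − 31 = 209 left.
June 2088 has 30 days: 209 − 30 = 179 left.
July 2088 has 31 days: 179 − 31 = 148 left.
August 2088 has 31 days: 148 − 31 = 117 left.
September 2088 has 30 days: 117 − 30 = 87 left.
October 2088 has 31 days: 87 − 31 = 56 left.
November 2088 has 30 days: 56 − 30 = 26 left.
26 days into December 2088 → December 26, 2088.
Counting back 4 months from December 26, 2088:
month 12 − 4 = 8 → August 2088.
Day 26 is valid in August, giving August 26, 2088.

August 26, 2088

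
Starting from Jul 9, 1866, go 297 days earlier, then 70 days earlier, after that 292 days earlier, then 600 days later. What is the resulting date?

Going back 297 days from July 9, 1866:
Going back 9 days from July 9, 1866 reaches the end of the previous month; 297 − 9 = 288 left.
June 1866 has 30 days: 288 − 30 = 258 left.
May 1866 has 31 days: 258 − 31 = 227 left.
April 1866 has 30 days: 227 − 30 = 197 left.
March 1866 has 31 days: 197 − 31 = 166 left.
February 1866 has 28 days (1866 is not a leap year): 166 − 28 = 138 left.
January 1866 has 31 days: 138 − 31 = 107 left.
December 1865 has 31 days: 107 − 31 = 76 left.
November 1865 has 30 days: 76 − 30 = 46 left.
October 1865 has 31 days: 46 − 31 = 15 left.
September 1865 has 30 days; 30 − 15 = 15 → September 15, 1865.
Subtracting 70 days from September 15, 1865:
Going back 15 days from September 15, 1865 reaches the end of the previous month; 70 − 15 = 55 left.
August 1865 has 31 days: 55 − 31 = 24 left.
July 1865 has 31 days; 31 − 24 = 7 → July 7, 1865.
Counting back 292 days from July 7, 1865:
Going back 7 days from July 7, 1865 reaches the end of the previous month; 292 − 7 = 285 left.
June 1865 has 30 days: 285 − 30 = 255 left.
May 1865 has 31 days: 255 − 31 = 224 left.
April 1865 has 30 days: 224 − 30 = 194 left.
March 1865 has 31 days: 194 − 31 = 163 left.
February 1865 has 28 days (1865 is not a leap year): 163 − 28 = 135 left.
January 1865 has 31 days: 135 − 31 = 104 left.
December 1864 has 31 days: 104 − 31 = 73 left.
November 1864 has 30 days: 73 − 30 = 43 left.
October 1864 has 31 days: 43 − 31 = 12 left.
September 1864 has 30 days; 30 − 12 = 18 → September 18, 1864.
Counting forward 600 days from September 18, 1864:
September has 30 days, so 30 − 18 = 12 days remain after September 18, 1864; 600 − 12 = 588 left.
October 1864 has 31 days: 588 − 31 = 557 left.
November 1864 has 30 days: 557 − 30 = 527 left.
December 1864 has 31 days: 527 − 31 = 496 left.
January 1865 has 31 days: 496 − 31 = 465 left.
February 1865 has 28 days (1865 is not a leap year): 465 − 28 = 437 left.
March 1865 has 31 days: 437 − 31 = 406 left.
April 1865 has 30 days: 406 − 30 = 376 left.
May 1865 has 31 days: 376 − 31 = 345 left.
June 1865 has 30 days: 345 − 30 = 315 left.
July 1865 has 31 days: 315 − 31 = 284 left.
August 1865 has 31 days: 284 − 31 = 253 left.
September 1865 has 30 days: 253 − 30 = 223 left.
October 1865 has 31 days: 223 − 31 = 192 left.
November 1865 has 30 days: 192 − 30 = 162 left.
December 1865 has 31 days: 162 − 31 = 131 left.
January 1866 has 31 days: 131 − 31 = 100 left.
February 1866 has 28 days (1866 is not a leap year): 100 − 28 = 72 left.
March 1866 has 31 days: 72 − 31 = 41 left.
April 1866 has 30 days: 41 − 30 = 11 left.
11 days into May 1866 → May 11, 1866.

May 11, 1866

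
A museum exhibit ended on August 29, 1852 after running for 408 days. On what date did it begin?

July 18, 1851

Going back 408 days from August 29, 1852.
Going back 29 days from August 29, 1852 reaches the end of the previous month; 408 − 29 = 379 left.
July 1852 has 31 days: 379 − 31 = 348 left.
June 1852 has 30 days: 348 − 30 = 318 left.
May 1852 has 31 days: 318 − 31 = 287 left.
April 1852 has 30 days: 287 − 30 = 257 left.
March 1852 has 31 days: 257 − 31 = 226 left.
February 1852 has 29 days (1852 is a leap year): 226 − 29 = 197 left.
January 1852 has 31 days: 197 − 31 = 166 left.
December 1851 has 31 days: 166 − 31 = 135 left.
November 1851 has 30 days: 135 − 30 = 105 left.
October 1851 has 31 days: 105 − 31 = 74 left.
September 1851 has 30 days: 74 − 30 = 44 left.
August 1851 has 31 days: 44 − 31 = 13 left.
July 1851 has 31 days; 31 − 13 = 18 → July 18, 1851.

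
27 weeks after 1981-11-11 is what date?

May 19, 1982

Adding 27 weeks = 189 days from November 11, 1981.
November has 30 days, so 30 − 11 = 19 days remain after November 11, 1981; 189 − 19 = 170 left.
December 1981 has 31 days: 170 − 31 = 139 left.
January 1982 has 31 days: 139 − 31 = 108 left.
February 1982 has 28 days (1982 is not a leap year): 108 − 28 = 80 left.
March 1982 has 31 days: 80 − 31 = 49 left.
April 1982 has 30 days: 49 − 30 = 19 left.
19 days into May 1982 → May 19, 1982.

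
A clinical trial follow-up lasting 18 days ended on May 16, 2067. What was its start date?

Subtracting 18 days from May 16, 2067.
Going back 16 days from May 16, 2067 reaches the end of the previous month; 18 − 16 = 2 left.
April 2067 has 30 days; 30 − 2 = 28 → April 28, 2067.

April 28, 2067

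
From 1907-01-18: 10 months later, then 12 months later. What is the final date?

November 18, 1908

Counting forward 10 months from January 18, 1907:
month 1 + 10 = 11 → November 1907.
Day 18 is valid in November, giving November 18, 1907.
Adding 12 months from November 18, 1907:
month 11 + 12 = 23, which is month 11 of year 1908 → November 1908.
Day 18 is valid in November, giving November 18, 1908.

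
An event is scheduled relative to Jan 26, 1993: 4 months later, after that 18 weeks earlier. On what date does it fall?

Advancing 4 months from January 26, 1993:
month 1 + 4 = 5 → May 1993.
Day 26 is valid in May, giving May 26, 1993.
Going back 18 weeks (= 126 days) from May 26, 1993:
Going back 26 days from May 26, 1993 reaches the end of the previous month; 126 − 26 = 100 left.
April 1993 has 30 days: 100 − 30 = 70 left.
March 1993 has 31 days: 70 − 31 = 39 left.
February 1993 has 28 days (1993 is not a leap year): 39 − 28 = 11 left.
January 1993 has 31 days; 31 − 11 = 20 → January 20, 1993.

January 20, 1993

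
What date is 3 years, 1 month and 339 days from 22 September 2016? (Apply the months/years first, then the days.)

Counting forward 3 years, 1 month and 339 days from September 22, 2016: first the month/year part, then the days.
+3 years → 2019; month 9 + 1 = 10 → October 2019.
Day 22 is valid in October, giving October 22, 2019.
Now add 339 days from October 22, 2019.
October has 31 days, so 31 − 22 = 9 days remain after October 22, 2019; 339 − 9 = 330 left.
November 2019 has 30 days: 330 − 30 = 300 left.
December 2019 has 31 days: 300 − 31 = 269 left.
January 2020 has 31 days: 269 − 31 = 238 left.
February 2020 has 29 days (2020 is a leap year): 238 − 29 = 209 left.
March 2020 has 31 days: 209 − 31 = 178 left.
April 2020 has 30 days: 178 − 30 = 148 left.
May 2020 has 31 days: 148 − 31 = 117 left.
June 2020 has 30 days: 117 − 30 = 87 left.
July 2020 has 31 days: 87 − 31 = 56 left.
August 2020 has 31 days: 56 − 31 = 25 left.
25 days into September 2020 → September 25, 2020.

September 25, 2020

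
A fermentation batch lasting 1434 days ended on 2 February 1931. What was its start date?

Subtracting 1434 days from February 2, 1931.
Going back 2 days from February 2, 1931 reaches the end of the previous month; 1434 − 2 = 1432 left.
January 1931 has 31 days: 1432 − 31 = 1401 left.
December 1930 has 31 days: 1401 − 31 = 1370 left.
November 1930 has 30 days: 1370 − 30 = 1340 left.
October 1930 has 31 days: 1340 − 31 = 1309 left.
September 1930 has 30 days: 1309 − 30 = 1279 left.
August 1930 has 31 days: 1279 − 31 = 1248 left.
July 1930 has 31 days: 1248 − 31 = 1217 left.
June 1930 has 30 days: 1217 − 30 = 1187 left.
May 1930 has 31 days: 1187 − 31 = 1156 left.
April 1930 has 30 days: 1156 − 30 = 1126 left.
March 1930 has 31 days: 1126 − 31 = 1095 left.
February 1930 has 28 days (1930 is not a leap year): 1095 − 28 = 1067 left.
January 1930 has 31 days: 1067 − 31 = 1036 left.
December 1929 has 31 days: 1036 − 31 = 1005 left.
November 1929 has 30 days: 1005 − 30 = 975 left.
October 1929 has 31 days: 975 − 31 = 944 left.
September 1929 has 30 days: 944 − 30 = 914 left.
August 1929 has 31 days: 914 − 31 = 883 left.
July 1929 has 31 days: 883 − 31 = 852 left.
June 1929 has 30 days: 852 − 30 = 822 left.
May 1929 has 31 days: 822 − 31 = 791 left.
April 1929 has 30 days: 791 − 30 = 761 left.
March 1929 has 31 days: 761 − 31 = 730 left.
February 1929 has 28 days (1929 is not a leap year): 730 − 28 = 702 left.
January 1929 has 31 days: 702 − 31 = 671 left.
December 1928 has 31 days: 671 − 31 = 640 left.
November 1928 has 30 days: 640 − 30 = 610 left.
October 1928 has 31 days: 610 − 31 = 579 left.
September 1928 has 30 days: 579 − 30 = 549 left.
August 1928 has 31 days: 549 − 31 = 518 left.
July 1928 has 31 days: 518 − 31 = 487 left.
June 1928 has 30 days: 487 − 30 = 457 left.
May 1928 has 31 days: 457 − 31 = 426 left.
April 1928 has 30 days: 426 − 30 = 396 left.
March 1928 has 31 days: 396 − 31 = 365 left.
February 1928 has 29 days (1928 is a leap year): 365 − 29 = 336 left.
January 1928 has 31 days: 336 − 31 = 305 left.
December 1927 has 31 days: 305 − 31 = 274 left.
November 1927 has 30 days: 274 − 30 = 244 left.
October 1927 has 31 days: 244 − 31 = 213 left.
September 1927 has 30 days: 213 − 30 = 183 left.
August 1927 has 31 days: 183 − 31 = 152 left.
July 1927 has 31 days: 152 − 31 = 121 left.
June 1927 has 30 days: 121 − 30 = 91 left.
May 1927 has 31 days: 91 − 31 = 60 left.
April 1927 has 30 days: 60 − 30 = 30 left.
March 1927 has 31 days; 31 − 30 = 1 → March 1, 1927.

March 1, 1927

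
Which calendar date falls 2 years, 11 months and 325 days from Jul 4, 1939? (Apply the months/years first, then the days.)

Counting forward 2 years, 11 months and 325 days from July 4, 1939: first the month/year part, then the days.
+2 years → 1941; month 7 + 11 = 18, which is month 6 of year 1942 → June 1942.
Day 4 is valid in June, giving June 4, 1942.
Now add 325 days from June 4, 1942.
June has 30 days, so 30 − 4 = 26 days remain after June 4, 1942; 325 − 26 = 299 left.
July 1942 has 31 days: 299 − 31 = 268 left.
August 1942 has 31 days: 268 − 31 = 237 left.
September 1942 has 30 days: 237 − 30 = 207 left.
October 1942 has 31 days: 207 − 31 = 176 left.
November 1942 has 30 days: 176 − 30 = 146 left.
December 1942 has 31 days: 146 − 31 = 115 left.
January 1943 has 31 days: 115 − 31 = 84 left.
February 1943 has 28 days (1943 is not a leap year): 84 − 28 = 56 left.
March 1943 has 31 days: 56 − 31 = 25 left.
25 days into April 1943 → April 25, 1943.

April 25, 1943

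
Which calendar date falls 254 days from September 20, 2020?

June 1, 2021

Counting forward 254 days from September 20, 2020.
September has 30 days, so 30 − 20 = 10 days remain after September 20, 2020; 254 − 10 = 244 left.
October 2020 has 31 days: 244 − 31 = 213 left.
November 2020 has 30 days: 213 − 30 = 183 left.
December 2020 has 31 days: 183 − 31 = 152 left.
January 2021 has 31 days: 152 − 31 = 121 left.
February 2021 has 28 days (2021 is not a leap year): 121 − 28 = 93 left.
March 2021 has 31 days: 93 − 31 = 62 left.
April 2021 has 30 days: 62 − 30 = 32 left.
May 2021 has 31 days: 32 − 31 = 1 left.
1 day into June 2021 → June 1, 2021.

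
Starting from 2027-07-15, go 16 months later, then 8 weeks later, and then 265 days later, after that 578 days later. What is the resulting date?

Counting forward 16 months from July 15, 2027:
month 7 + 16 = 23, which is month 11 of year 2028 → November 2028.
Day 15 is valid in November, giving November 15, 2028.
Advancing 8 weeks (= 56 days) from November 15, 2028:
November has 30 days, so 30 − 15 = 15 days remain after November 15, 2028; 56 − 15 = 41 left.
December 2028 has 31 days: 41 − 31 = 10 left.
10 days into January 2029 → January 10, 2029.
Counting forward 265 days from January 10, 2029:
January has 31 days, so 31 − 10 = 21 days remain after January 10, 2029; 265 − 21 = 244 left.
February 2029 has 28 days (2029 is not a leap year): 244 − 28 = 216 left.
March 2029 has 31 days: 216 − 31 = 185 left.
April 2029 has 30 days: 185 − 30 = 155 left.
May 2029 has 31 days: 155 − 31 = 124 left.
June 2029 has 30 days: 124 − 30 = 94 left.
July 2029 has 31 days: 94 − 31 = 63 left.
August 2029 has 31 days: 63 − 31 = 32 left.
September 2029 has 30 days: 32 − 30 = 2 left.
2 days into October 2029 → October 2, 2029.
Adding 578 days from October 2, 2029:
October has 31 days, so 31 − 2 = 29 days remain after October 2, 2029; 578 − 29 = 549 left.
November 2029 has 30 days: 549 − 30 = 519 left.
December 2029 has 31 days: 519 − 31 = 488 left.
January 2030 has 31 days: 488 − 31 = 457 left.
February 2030 has 28 days (2030 is not a leap year): 457 − 28 = 429 left.
March 2030 has 31 days: 429 − 31 = 398 left.
April 2030 has 30 days: 398 − 30 = 368 left.
May 2030 has 31 days: 368 − 31 = 337 left.
June 2030 has 30 days: 337 − 30 = 307 left.
July 2030 has 31 days: 307 − 31 = 276 left.
August 2030 has 31 days: 276 − 31 = 245 left.
September 2030 has 30 days: 245 − 30 = 215 left.
October 2030 has 31 days: 215 − 31 = 184 left.
November 2030 has 30 days: 184 − 30 = 154 left.
December 2030 has 31 days: 154 − 31 = 123 left.
January 2031 has 31 days: 123 − 31 = 92 left.
February 2031 has 28 days (2031 is not a leap year): 92 − 28 = 64 left.
March 2031 has 31 days: 64 − 31 = 33 left.
April 2031 has 30 days: 33 − 30 = 3 left.
3 days into May 2031 → May 3, 2031.

May 3, 2031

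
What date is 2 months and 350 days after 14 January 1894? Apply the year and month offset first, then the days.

Advancing 2 months and 350 days from January 14, 1894: first the month/year part, then the days.
month 1 + 2 = 3 → March 1894.
Day 14 is valid in March, giving March 14, 1894.
Now add 350 days from March 14, 1894.
March has 31 days, so 31 − 14 = 17 days remain after March 14, 1894; 350 − 17 = 333 left.
April 1894 has 30 days: 333 − 30 = 303 left.
May 1894 has 31 days: 303 − 31 = 272 left.
June 1894 has 30 days: 272 − 30 = 242 left.
July 1894 has 31 days: 242 − 31 = 211 left.
August 1894 has 31 days: 211 − 31 = 180 left.
September 1894 has 30 days: 180 − 30 = 150 left.
October 1894 has 31 days: 150 − 31 = 119 left.
November 1894 has 30 days: 119 − 30 = 89 left.
December 1894 has 31 days: 89 − 31 = 58 left.
January 1895 has 31 days: 58 − 31 = 27 left.
27 days into February 1895 → February 27, 1895.

February 27, 1895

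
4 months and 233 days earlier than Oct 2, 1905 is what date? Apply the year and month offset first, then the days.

Going back 4 months and 233 days from October 2, 1905: first the month/year part, then the days.
month 10 − 4 = 6 → June 1905.
Day 2 is valid in June, giving June 2, 1905.
Now subtract 233 days from June 2, 1905.
Going back 2 days from June 2, 1905 reaches the end of the previous month; 233 − 2 = 231 left.
May 1905 has 31 days: 231 − 31 = 200 left.
April 1905 has 30 days: 200 − 30 = 170 left.
March 1905 has 31 days: 170 − 31 = 139 left.
February 1905 has 28 days (1905 is not a leap year): 139 − 28 = 111 left.
January 1905 has 31 days: 111 − 31 = 80 left.
December 1904 has 31 days: 80 − 31 = 49 left.
November 1904 has 30 days: 49 − 30 = 19 left.
October 1904 has 31 days; 31 − 19 = 12 → October 12, 1904.

October 12, 1904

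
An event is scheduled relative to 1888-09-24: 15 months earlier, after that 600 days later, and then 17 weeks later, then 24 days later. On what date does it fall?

Going back 15 months from September 24, 1888:
month 9 − 15 = -6, which is month 6 of year 1887 → June 1887.
Day 24 is valid in June, giving June 24, 1887.
Counting forward 600 days from June 24, 1887:
June has 30 days, so 30 − 24 = 6 days remain after June 24, 1887; 600 − 6 = 594 left.
July 1887 has 31 days: 594 − 31 = 563 left.
August 1887 has 31 days: 563 − 31 = 532 left.
September 1887 has 30 days: 532 − 30 = 502 left.
October 1887 has 31 days: 502 − 31 = 471 left.
November 1887 has 30 days: 471 − 30 = 441 left.
December 1887 has 31 days: 441 − 31 = 410 left.
January 1888 has 31 days: 410 − 31 = 379 left.
February 1888 has 29 days (1888 is a leap year): 379 − 29 = 350 left.
March 1888 has 31 days: 350 − 31 = 319 left.
April 1888 has 30 days: 319 − 30 = 289 left.
May 1888 has 31 days: 289 − 31 = 258 left.
June 1888 has 30 days: 258 − 30 = 228 left.
July 1888 has 31 days: 228 − 31 = 197 left.
August 1888 has 31 days: 197 − 31 = 166 left.
September 1888 has 30 days: 166 − 30 = 136 left.
October 1888 has 31 days: 136 − 31 = 105 left.
November 1888 has 30 days: 105 − 30 = 75 left.
December 1888 has 31 days: 75 − 31 = 44 left.
January 1889 has 31 days: 44 − 31 = 13 left.
13 days into February 1889 → February 13, 1889.
Advancing 17 weeks (= 119 days) from February 13, 1889:
February has 28 days, so 28 − 13 = 15 days remain after February 13, 1889; 119 − 15 = 104 left.
March 1889 has 31 days: 104 − 31 = 73 left.
April 1889 has 30 days: 73 − 30 = 43 left.
May 1889 has 31 days: 43 − 31 = 12 left.
12 days into June 1889 → June 12, 1889.
Advancing 24 days from June 12, 1889:
June has 30 days, so 30 − 12 = 18 days remain after June 12, 1889; 24 − 18 = 6 left.
6 days into July 1889 → July 6, 1889.

July 6, 1889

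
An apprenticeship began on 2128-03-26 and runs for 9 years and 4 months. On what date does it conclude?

Advancing 9 years and 4 months from March 26, 2128.
+9 years → 2137; month 3 + 4 = 7 → July 2137.
Day 26 is valid in July, giving July 26, 2137.

July 26, 2137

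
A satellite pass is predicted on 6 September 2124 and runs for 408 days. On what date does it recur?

October 19, 2125

Adding 408 days from September 6, 2124.
September has 30 days, so 30 − 6 = 24 days remain after September 6, 2124; 408 − 24 = 384 left.
October 2124 has 31 days: 384 − 31 = 353 left.
November 2124 has 30 days: 353 − 30 = 323 left.
December 2124 has 31 days: 323 − 31 = 292 left.
January 2125 has 31 days: 292 − 31 = 261 left.
February 2125 has 28 days (2125 is not a leap year): 261 − 28 = 233 left.
March 2125 has 31 days: 233 − 31 = 202 left.
April 2125 has 30 days: 202 − 30 = 172 left.
May 2125 has 31 days: 172 − 31 = 141 left.
June 2125 has 30 days: 141 − 30 = 111 left.
July 2125 has 31 days: 111 − 31 = 80 left.
August 2125 has 31 days: 80 − 31 = 49 left.
September 2125 has 30 days: 49 − 30 = 19 left.
19 days into October 2125 → October 19, 2125.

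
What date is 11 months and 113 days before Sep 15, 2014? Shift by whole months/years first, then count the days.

Counting back 11 months and 113 days from September 15, 2014: first the month/year part, then the days.
month 9 − 11 = -2, which is month 10 of year 2013 → October 2013.
Day 15 is valid in October, giving October 15, 2013.
Now subtract 113 days from October 15, 2013.
Going back 15 days from October 15, 2013 reaches the end of the previous month; 113 − 15 = 98 left.
September 2013 has 30 days: 98 − 30 = 68 left.
August 2013 has 31 days: 68 − 31 = 37 left.
July 2013 has 31 days: 37 − 31 = 6 left.
June 2013 has 30 days; 30 − 6 = 24 → June 24, 2013.

June 24, 2013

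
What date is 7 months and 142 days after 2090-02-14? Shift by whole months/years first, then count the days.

February 3, 2091

Adding 7 months and 142 days from February 14, 2090: first the month/year part, then the days.
month 2 + 7 = 9 → September 2090.
Day 14 is valid in September, giving September 14, 2090.
Now add 142 days from September 14, 2090.
September has 30 days, so 30 − 14 = 16 days remain after September 14, 2090; 142 − 16 = 126 left.
October 2090 has 31 days: 126 − 31 = 95 left.
November 2090 has 30 days: 95 − 30 = 65 left.
December 2090 has 31 days: 65 − 31 = 34 left.
January 2091 has 31 days: 34 − 31 = 3 left.
3 days into February 2091 → February 3, 2091.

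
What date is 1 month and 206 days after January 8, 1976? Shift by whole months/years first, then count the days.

Adding 1 month and 206 days from January 8, 1976: first the month/year part, then the days.
month 1 + 1 = 2 → February 1976.
Day 8 is valid in February, giving February 8, 1976.
Now add 206 days from February 8, 1976.
February has 29 days, so 29 − 8 = 21 days remain after February 8, 1976; 206 − 21 = 185 left.
March 1976 has 31 days: 185 − 31 = 154 left.
April 1976 has 30 days: 154 − 30 = 124 left.
May 1976 has 31 days: 124 − 31 = 93 left.
June 1976 has 30 days: 93 − 30 = 63 left.
July 1976 has 31 days: 63 − 31 = 32 left.
August 1976 has 31 days: 32 − 31 = 1 left.
1 day into September 1976 → September 1, 1976.

September 1, 1976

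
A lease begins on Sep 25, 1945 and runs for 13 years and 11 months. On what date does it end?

Advancing 13 years and 11 months from September 25, 1945.
+13 years → 1958; month 9 + 11 = 20, which is month 8 of year 1959 → August 1959.
Day 25 is valid in August, giving August 25, 1959.

August 25, 1959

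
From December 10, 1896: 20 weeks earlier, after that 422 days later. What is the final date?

September 18, 1897

Going back 20 weeks (= 140 days) from December 10, 1896:
Going back 10 days from December 10, 1896 reaches the end of the previous month; 140 − 10 = 130 left.
November 1896 has 30 days: 130 − 30 = 100 left.
October 1896 has 31 days: 100 − 31 = 69 left.
September 1896 has 30 days: 69 − 30 = 39 left.
August 1896 has 31 days: 39 − 31 = 8 left.
July 1896 has 31 days; 31 − 8 = 23 → July 23, 1896.
Advancing 422 days from July 23, 1896:
July has 31 days, so 31 − 23 = 8 days remain after July 23, 1896; 422 − 8 = 414 left.
August 1896 has 31 days: 414 − 31 = 383 left.
September 1896 has 30 days: 383 − 30 = 353 left.
October 1896 has 31 days: 353 − 31 = 322 left.
November 1896 has 30 days: 322 − 30 = 292 left.
December 1896 has 31 days: 292 − 31 = 261 left.
January 1897 has 31 days: 261 − 31 = 230 left.
February 1897 has 28 days (1897 is not a leap year): 230 − 28 = 202 left.
March 1897 has 31 days: 202 − 31 = 171 left.
April 1897 has 30 days: 171 − 30 = 141 left.
May 1897 has 31 days: 141 − 31 = 110 left.
June 1897 has 30 days: 110 − 30 = 80 left.
July 1897 has 31 days: 80 − 31 = 49 left.
August 1897 has 31 days: 49 − 31 = 18 left.
18 days into September 1897 → September 18, 1897.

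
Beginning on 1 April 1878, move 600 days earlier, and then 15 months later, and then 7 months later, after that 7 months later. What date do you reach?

Subtracting 600 days from April 1, 1878:
Going back 1 day from April 1, 1878 reaches the end of the previous month; 600 − 1 = 599 left.
March 1878 has 31 days: 599 − 31 = 568 left.
February 1878 has 28 days (1878 is not a leap year): 568 − 28 = 540 left.
January 1878 has 31 days: 540 − 31 = 509 left.
December 1877 has 31 days: 509 − 31 = 478 left.
November 1877 has 30 days: 478 − 30 = 448 left.
October 1877 has 31 days: 448 − 31 = 417 left.
September 1877 has 30 days: 417 − 30 = 387 left.
August 1877 has 31 days: 387 − 31 = 356 left.
July 1877 has 31 days: 356 − 31 = 325 left.
June 1877 has 30 days: 325 − 30 = 295 left.
May 1877 has 31 days: 295 − 31 = 264 left.
April 1877 has 30 days: 264 − 30 = 234 left.
March 1877 has 31 days: 234 − 31 = 203 left.
February 1877 has 28 days (1877 is not a leap year): 203 − 28 = 175 left.
January 1877 has 31 days: 175 − 31 = 144 left.
December 1876 has 31 days: 144 − 31 = 113 left.
November 1876 has 30 days: 113 − 30 = 83 left.
October 1876 has 31 days: 83 − 31 = 52 left.
September 1876 has 30 days: 52 − 30 = 22 left.
August 1876 has 31 days; 31 − 22 = 9 → August 9, 1876.
Adding 15 months from August 9, 1876:
month 8 + 15 = 23, which is month 11 of year 1877 → November 1877.
Day 9 is valid in November, giving November 9, 1877.
Counting forward 7 months from November 9, 1877:
month 11 + 7 = 18, which is month 6 of year 1878 → June 1878.
Day 9 is valid in June, giving June 9, 1878.
Advancing 7 months from June 9, 1878:
month 6 + 7 = 13, which is month 1 of year 1879 → January 1879.
Day 9 is valid in January, giving January 9, 1879.

January 9, 1879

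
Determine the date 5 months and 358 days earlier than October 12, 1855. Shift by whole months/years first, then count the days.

Going back 5 months and 358 days from October 12, 1855: first the month/year part, then the days.
month 10 − 5 = 5 → May 1855.
Day 12 is valid in May, giving May 12, 1855.
Now subtract 358 days from May 12, 1855.
Going back 12 days from May 12, 1855 reaches the end of the previous month; 358 − 12 = 346 left.
April 1855 has 30 days: 346 − 30 = 316 left.
March 1855 has 31 days: 316 − 31 = 285 left.
February 1855 has 28 days (1855 is not a leap year): 285 − 28 = 257 left.
January 1855 has 31 days: 257 − 31 = 226 left.
December 1854 has 31 days: 226 − 31 = 195 left.
November 1854 has 30 days: 195 − 30 = 165 left.
October 1854 has 31 days: 165 − 31 = 134 left.
September 1854 has 30 days: 134 − 30 = 104 left.
August 1854 has 31 days: 104 − 31 = 73 left.
July 1854 has 31 days: 73 − 31 = 42 left.
June 1854 has 30 days: 42 − 30 = 12 left.
May 1854 has 31 days; 31 − 12 = 19 → May 19, 1854.

May 19, 1854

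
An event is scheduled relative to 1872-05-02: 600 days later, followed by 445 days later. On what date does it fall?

Advancing 600 days from May 2, 1872:
May has 31 days, so 31 − 2 = 29 days remain after May 2, 1872; 600 − 29 = 571 left.
June 1872 has 30 days: 571 − 30 = 541 left.
July 1872 has 31 days: 541 − 31 = 510 left.
August 1872 has 31 days: 510 − 31 = 479 left.
September 1872 has 30 days: 479 − 30 = 449 left.
October 1872 has 31 days: 449 − 31 = 418 left.
November 1872 has 30 days: 418 − 30 = 388 left.
December 1872 has 31 days: 388 − 31 = 357 left.
January 1873 has 31 days: 357 − 31 = 326 left.
February 1873 has 28 days (1873 is not a leap year): 326 − 28 = 298 left.
March 1873 has 31 days: 298 − 31 = 267 left.
April 1873 has 30 days: 267 − 30 = 237 left.
May 1873 has 31 days: 237 − 31 = 206 left.
June 1873 has 30 days: 206 − 30 = 176 left.
July 1873 has 31 days: 176 − 31 = 145 left.
August 1873 has 31 days: 145 − 31 = 114 left.
September 1873 has 30 days: 114 − 30 = 84 left.
October 1873 has 31 days: 84 − 31 = 53 left.
November 1873 has 30 days: 53 − 30 = 23 left.
23 days into December 1873 → December 23, 1873.
Counting forward 445 days from December 23, 1873:
December has 31 days, so 31 − 23 = 8 days remain after December 23, 1873; 445 − 8 = 437 left.
January 1874 has 31 days: 437 − 31 = 406 left.
February 1874 has 28 days (1874 is not a leap year): 406 − 28 = 378 left.
March 1874 has 31 days: 378 − 31 = 347 left.
April 1874 has 30 days: 347 − 30 = 317 left.
May 1874 has 31 days: 317 − 31 = 286 left.
June 1874 has 30 days: 286 − 30 = 256 left.
July 1874 has 31 days: 256 − 31 = 225 left.
August 1874 has 31 days: 225 − 31 = 194 left.
September 1874 has 30 days: 194 − 30 = 164 left.
October 1874 has 31 days: 164 − 31 = 133 left.
November 1874 has 30 days: 133 − 30 = 103 left.
December 1874 has 31 days: 103 − 31 = 72 left.
January 1875 has 31 days: 72 − 31 = 41 left.
February 1875 has 28 days (1875 is not a leap year): 41 − 28 = 13 left.
13 days into March 1875 → March 13, 1875.

March 13, 1875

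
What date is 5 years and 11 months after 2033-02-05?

Advancing 5 years and 11 months from February 5, 2033.
+5 years → 2038; month 2 + 11 = 13, which is month 1 of year 2039 → January 2039.
Day 5 is valid in January, giving January 5, 2039.

January 5, 2039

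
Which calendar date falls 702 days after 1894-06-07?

May 9, 1896

Advancing 702 days from June 7, 1894.
June has 30 days, so 30 − 7 = 23 days remain after June 7, 1894; 702 − 23 = 679 left.
July 1894 has 31 days: 679 − 31 = 648 left.
August 1894 has 31 days: 648 − 31 = 617 left.
September 1894 has 30 days: 617 − 30 = 587 left.
October 1894 has 31 days: 587 − 31 = 556 left.
November 1894 has 30 days: 556 − 30 = 526 left.
December 1894 has 31 days: 526 − 31 = 495 left.
January 1895 has 31 days: 495 − 31 = 464 left.
February 1895 has 28 days (1895 is not a leap year): 464 − 28 = 436 left.
March 1895 has 31 days: 436 − 31 = 405 left.
April 1895 has 30 days: 405 − 30 = 375 left.
May 1895 has 31 days: 375 − 31 = 344 left.
June 1895 has 30 days: 344 − 30 = 314 left.
July 1895 has 31 days: 314 − 31 = 283 left.
August 1895 has 31 days: 283 − 31 = 252 left.
September 1895 has 30 days: 252 − 30 = 222 left.
October 1895 has 31 days: 222 − 31 = 191 left.
November 1895 has 30 days: 191 − 30 = 161 left.
December 1895 has 31 days: 161 − 31 = 130 left.
January 1896 has 31 days: 130 − 31 = 99 left.
February 1896 has 29 days (1896 is a leap year): 99 − 29 = 70 left.
March 1896 has 31 days: 70 − 31 = 39 left.
April 1896 has 30 days: 39 − 30 = 9 left.
9 days into May 1896 → May 9, 1896.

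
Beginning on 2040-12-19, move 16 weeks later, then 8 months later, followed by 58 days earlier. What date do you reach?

Adding 16 weeks (= 112 days) from December 19, 2040:
December has 31 days, so 31 − 19 = 12 days remain after December 19, 2040; 112 − 12 = 100 left.
January 2041 has 31 days: 100 − 31 = 69 left.
February 2041 has 28 days (2041 is not a leap year): 69 − 28 = 41 left.
March 2041 has 31 days: 41 − 31 = 10 left.
10 days into April 2041 → April 10, 2041.
Counting forward 8 months from April 10, 2041:
month 4 + 8 = 12 → December 2041.
Day 10 is valid in December, giving December 10, 2041.
Counting back 58 days from December 10, 2041:
Going back 10 days from December 10, 2041 reaches the end of the previous month; 58 − 10 = 48 left.
November 2041 has 30 days: 48 − 30 = 18 left.
October 2041 has 31 days; 31 − 18 = 13 → October 13, 2041.

October 13, 2041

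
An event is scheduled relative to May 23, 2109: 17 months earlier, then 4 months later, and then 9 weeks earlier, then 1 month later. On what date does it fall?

Counting back 17 months from May 23, 2109:
month 5 − 17 = -12, which is month 12 of year 2107 → December 2107.
Day 23 is valid in December, giving December 23, 2107.
Adding 4 months from December 23, 2107:
month 12 + 4 = 16, which is month 4 of year 2108 → April 2108.
Day 23 is valid in April, giving April 23, 2108.
Going back 9 weeks (= 63 days) from April 23, 2108:
Going back 23 days from April 23, 2108 reaches the end of the previous month; 63 − 23 = 40 left.
March 2108 has 31 days: 40 − 31 = 9 left.
February 2108 has 29 days; 29 − 9 = 20 → February 20, 2108.
Advancing 1 month from February 20, 2108:
month 2 + 1 = 3 → March 2108.
Day 20 is valid in March, giving March 20, 2108.

March 20, 2108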